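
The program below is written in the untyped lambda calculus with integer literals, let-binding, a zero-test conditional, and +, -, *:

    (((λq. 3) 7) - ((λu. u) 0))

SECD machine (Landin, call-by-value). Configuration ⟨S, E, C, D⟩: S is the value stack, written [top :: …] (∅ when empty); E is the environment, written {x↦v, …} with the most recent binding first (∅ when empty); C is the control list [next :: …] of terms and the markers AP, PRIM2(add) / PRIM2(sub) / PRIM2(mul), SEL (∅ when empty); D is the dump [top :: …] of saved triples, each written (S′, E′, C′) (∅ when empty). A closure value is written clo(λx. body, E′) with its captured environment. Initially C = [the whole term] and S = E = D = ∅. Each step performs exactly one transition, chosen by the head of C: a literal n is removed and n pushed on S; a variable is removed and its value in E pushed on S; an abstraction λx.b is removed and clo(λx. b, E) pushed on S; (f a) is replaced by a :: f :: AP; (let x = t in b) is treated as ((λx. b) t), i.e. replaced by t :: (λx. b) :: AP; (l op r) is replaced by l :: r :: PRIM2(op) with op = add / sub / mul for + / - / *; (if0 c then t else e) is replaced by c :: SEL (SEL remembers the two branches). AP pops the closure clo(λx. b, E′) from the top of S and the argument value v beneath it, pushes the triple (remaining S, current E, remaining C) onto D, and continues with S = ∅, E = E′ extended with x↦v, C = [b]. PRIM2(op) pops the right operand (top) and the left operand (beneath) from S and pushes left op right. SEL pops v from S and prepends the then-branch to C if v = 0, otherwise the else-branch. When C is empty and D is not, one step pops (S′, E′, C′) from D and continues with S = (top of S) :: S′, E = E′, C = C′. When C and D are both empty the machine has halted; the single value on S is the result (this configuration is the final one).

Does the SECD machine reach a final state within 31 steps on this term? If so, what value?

Answer: 3

Machine steps:
step 0: [S=∅ | E=∅ | C=[(((λq. 3) 7) - ((λu. u) 0))] | D=∅]
step 1: [S=∅ | E=∅ | C=[((λq. 3) 7) :: ((λu. u) 0) :: PRIM2(sub)] | D=∅]
step 2: [S=∅ | E=∅ | C=[7 :: (λq. 3) :: AP :: ((λu. u) 0) :: PRIM2(sub)] | D=∅]
step 3: [S=[7] | E=∅ | C=[(λq. 3) :: AP :: ((λu. u) 0) :: PRIM2(sub)] | D=∅]
step 4: [S=[clo(λq. 3, ∅) :: 7] | E=∅ | C=[AP :: ((λu. u) 0) :: PRIM2(sub)] | D=∅]
step 5: [S=∅ | E={q↦7} | C=[3] | D=[(∅, ∅, [((λu. u) 0) :: PRIM2(sub)])]]
step 6: [S=[3] | E={q↦7} | C=∅ | D=[(∅, ∅, [((λu. u) 0) :: PRIM2(sub)])]]
step 7: [S=[3] | E=∅ | C=[((λu. u) 0) :: PRIM2(sub)] | D=∅]
step 8: [S=[3] | E=∅ | C=[0 :: (λu. u) :: AP :: PRIM2(sub)] | D=∅]
step 9: [S=[0 :: 3] | E=∅ | C=[(λu. u) :: AP :: PRIM2(sub)] | D=∅]
step 10: [S=[clo(λu. u, ∅) :: 0 :: 3] | E=∅ | C=[AP :: PRIM2(sub)] | D=∅]
step 11: [S=∅ | E={u↦0} | C=[u] | D=[([3], ∅, [PRIM2(sub)])]]
step 12: [S=[0] | E={u↦0} | C=∅ | D=[([3], ∅, [PRIM2(sub)])]]
step 13: [S=[0 :: 3] | E=∅ | C=[PRIM2(sub)] | D=∅]
step 14: [S=[3] | E=∅ | C=∅ | D=∅]
→ final value 3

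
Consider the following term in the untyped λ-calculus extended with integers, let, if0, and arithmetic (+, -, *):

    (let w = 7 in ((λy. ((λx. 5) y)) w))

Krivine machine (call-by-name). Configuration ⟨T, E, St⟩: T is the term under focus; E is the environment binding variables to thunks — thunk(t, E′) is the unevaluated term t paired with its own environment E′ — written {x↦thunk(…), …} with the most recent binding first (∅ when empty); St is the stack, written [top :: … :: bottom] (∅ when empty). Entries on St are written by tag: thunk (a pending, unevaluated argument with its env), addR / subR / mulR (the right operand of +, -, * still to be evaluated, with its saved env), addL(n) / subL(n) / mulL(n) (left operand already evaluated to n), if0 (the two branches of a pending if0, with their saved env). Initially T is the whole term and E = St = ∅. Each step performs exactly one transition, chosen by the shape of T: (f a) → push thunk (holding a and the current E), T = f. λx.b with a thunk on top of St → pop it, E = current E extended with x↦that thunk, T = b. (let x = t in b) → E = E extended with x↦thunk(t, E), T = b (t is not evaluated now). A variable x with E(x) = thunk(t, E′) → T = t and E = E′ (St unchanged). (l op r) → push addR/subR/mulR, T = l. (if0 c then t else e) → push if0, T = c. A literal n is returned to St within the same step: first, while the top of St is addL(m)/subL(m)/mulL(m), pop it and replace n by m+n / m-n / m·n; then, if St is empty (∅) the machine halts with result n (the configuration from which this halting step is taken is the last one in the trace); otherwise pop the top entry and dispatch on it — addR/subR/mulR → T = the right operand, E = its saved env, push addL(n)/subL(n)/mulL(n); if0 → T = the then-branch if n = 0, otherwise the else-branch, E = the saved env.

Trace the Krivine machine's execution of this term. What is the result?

[0] ⟨T=(let w = 7 in ((λy. ((λx. 5) y)) w)); E=∅; St=∅⟩
[1] ⟨T=((λy. ((λx. 5) y)) w); E={w↦thunk(7, ∅)}; St=∅⟩
[2] ⟨T=(λy. ((λx. 5) y)); E={w↦thunk(7, ∅)}; St=[thunk]⟩
[3] ⟨T=((λx. 5) y); E={y↦thunk(w, {w↦thunk(7, ∅)}), w↦thunk(7, ∅)}; St=∅⟩
[4] ⟨T=(λx. 5); E={y↦thunk(w, {w↦thunk(7, ∅)}), w↦thunk(7, ∅)}; St=[thunk]⟩
[5] ⟨T=5; E={x↦thunk(y, {y↦thunk(w, {w↦thunk(7, ∅)}), w↦thunk(7, ∅)}), y↦thunk(w, {w↦thunk(7, ∅)}), w↦thunk(7, ∅)}; St=∅⟩
→ final value 5

Answer: 5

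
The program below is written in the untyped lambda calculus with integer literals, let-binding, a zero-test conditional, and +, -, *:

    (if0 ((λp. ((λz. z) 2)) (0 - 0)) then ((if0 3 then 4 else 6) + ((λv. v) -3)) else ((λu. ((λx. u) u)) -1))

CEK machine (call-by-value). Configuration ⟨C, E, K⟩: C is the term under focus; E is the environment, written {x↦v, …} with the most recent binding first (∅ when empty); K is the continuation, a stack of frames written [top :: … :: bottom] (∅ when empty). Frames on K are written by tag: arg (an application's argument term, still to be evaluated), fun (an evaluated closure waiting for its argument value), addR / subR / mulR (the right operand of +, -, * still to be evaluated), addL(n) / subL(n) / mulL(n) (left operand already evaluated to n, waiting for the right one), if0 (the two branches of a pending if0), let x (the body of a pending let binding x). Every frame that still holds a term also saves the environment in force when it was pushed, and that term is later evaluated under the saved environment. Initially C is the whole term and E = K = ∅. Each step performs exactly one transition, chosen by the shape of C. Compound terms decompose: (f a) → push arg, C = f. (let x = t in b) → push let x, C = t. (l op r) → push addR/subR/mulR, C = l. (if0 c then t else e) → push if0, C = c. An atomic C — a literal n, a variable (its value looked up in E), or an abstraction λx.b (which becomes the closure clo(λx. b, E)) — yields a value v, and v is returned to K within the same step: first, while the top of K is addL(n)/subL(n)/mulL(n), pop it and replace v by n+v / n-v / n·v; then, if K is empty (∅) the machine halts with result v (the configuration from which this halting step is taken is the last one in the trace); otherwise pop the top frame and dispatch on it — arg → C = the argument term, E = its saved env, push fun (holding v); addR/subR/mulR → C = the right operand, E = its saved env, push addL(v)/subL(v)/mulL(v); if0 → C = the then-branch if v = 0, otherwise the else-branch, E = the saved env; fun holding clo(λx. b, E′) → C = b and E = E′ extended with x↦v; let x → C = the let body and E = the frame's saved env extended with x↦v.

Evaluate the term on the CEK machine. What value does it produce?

[0] [C=(if0 ((λp. ((λz. z) 2)) (0 - 0)) then ((if0 3 then 4 else 6) + ((λv. v) -3)) else ((λu. ((λx. u) u)) -1)) | E=∅ | K=∅]
[1] [C=((λp. ((λz. z) 2)) (0 - 0)) | E=∅ | K=[if0]]
[2] [C=(λp. ((λz. z) 2)) | E=∅ | K=[arg :: if0]]
[3] [C=(0 - 0) | E=∅ | K=[fun :: if0]]
[4] [C=0 | E=∅ | K=[subR :: fun :: if0]]
[5] [C=0 | E=∅ | K=[subL(0) :: fun :: if0]]
[6] [C=((λz. z) 2) | E={p↦0} | K=[if0]]
[7] [C=(λz. z) | E={p↦0} | K=[arg :: if0]]
[8] [C=2 | E={p↦0} | K=[fun :: if0]]
[9] [C=z | E={z↦2, p↦0} | K=[if0]]
[10] [C=((λu. ((λx. u) u)) -1) | E=∅ | K=∅]
[11] [C=(λu. ((λx. u) u)) | E=∅ | K=[arg]]
[12] [C=-1 | E=∅ | K=[fun]]
[13] [C=((λx. u) u) | E={u↦-1} | K=∅]
[14] [C=(λx. u) | E={u↦-1} | K=[arg]]
[15] [C=u | E={u↦-1} | K=[fun]]
[16] [C=u | E={x↦-1, u↦-1} | K=∅]
→ final value -1

Answer: -1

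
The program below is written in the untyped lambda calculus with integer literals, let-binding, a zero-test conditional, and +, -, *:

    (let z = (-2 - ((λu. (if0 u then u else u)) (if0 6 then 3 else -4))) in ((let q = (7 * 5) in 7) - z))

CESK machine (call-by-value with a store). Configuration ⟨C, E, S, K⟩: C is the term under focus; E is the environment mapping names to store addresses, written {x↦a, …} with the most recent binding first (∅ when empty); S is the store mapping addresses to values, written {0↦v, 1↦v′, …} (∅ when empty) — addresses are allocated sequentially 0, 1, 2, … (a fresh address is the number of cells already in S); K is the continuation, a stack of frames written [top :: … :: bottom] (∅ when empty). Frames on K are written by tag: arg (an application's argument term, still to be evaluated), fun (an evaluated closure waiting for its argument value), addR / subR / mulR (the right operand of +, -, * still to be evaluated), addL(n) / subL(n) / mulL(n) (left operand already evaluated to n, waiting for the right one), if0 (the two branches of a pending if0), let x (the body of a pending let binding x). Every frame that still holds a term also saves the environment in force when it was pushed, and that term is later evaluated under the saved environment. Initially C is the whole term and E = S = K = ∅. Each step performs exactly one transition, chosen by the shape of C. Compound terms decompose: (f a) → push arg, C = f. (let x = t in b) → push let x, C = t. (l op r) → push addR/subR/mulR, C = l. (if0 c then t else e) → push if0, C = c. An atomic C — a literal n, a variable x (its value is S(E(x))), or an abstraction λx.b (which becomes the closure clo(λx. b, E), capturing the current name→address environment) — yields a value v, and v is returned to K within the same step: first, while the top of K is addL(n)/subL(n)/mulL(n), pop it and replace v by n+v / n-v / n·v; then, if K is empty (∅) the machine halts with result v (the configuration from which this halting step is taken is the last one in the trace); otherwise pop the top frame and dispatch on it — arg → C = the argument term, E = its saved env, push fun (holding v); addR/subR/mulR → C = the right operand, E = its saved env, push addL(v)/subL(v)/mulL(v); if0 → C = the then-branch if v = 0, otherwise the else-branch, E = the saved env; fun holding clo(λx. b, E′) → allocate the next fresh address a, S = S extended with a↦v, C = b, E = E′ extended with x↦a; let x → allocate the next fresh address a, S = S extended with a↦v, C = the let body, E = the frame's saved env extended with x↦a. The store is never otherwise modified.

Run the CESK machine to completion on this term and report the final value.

Answer: 5

Execution trace:
t=0: <C=(let z = (-2 - ((λu. (if0 u then u else u)) (if0 6 then 3 else -4))) in ((let q = (7 * 5) in 7) - z)), E=∅, S=∅, K=∅>
t=1: <C=(-2 - ((λu. (if0 u then u else u)) (if0 6 then 3 else -4))), E=∅, S=∅, K=[let z]>
t=2: <C=-2, E=∅, S=∅, K=[subR :: let z]>
t=3: <C=((λu. (if0 u then u else u)) (if0 6 then 3 else -4)), E=∅, S=∅, K=[subL(-2) :: let z]>
t=4: <C=(λu. (if0 u then u else u)), E=∅, S=∅, K=[arg :: subL(-2) :: let z]>
t=5: <C=(if0 6 then 3 else -4), E=∅, S=∅, K=[fun :: subL(-2) :: let z]>
t=6: <C=6, E=∅, S=∅, K=[if0 :: fun :: subL(-2) :: let z]>
t=7: <C=-4, E=∅, S=∅, K=[fun :: subL(-2) :: let z]>
t=8: <C=(if0 u then u else u), E={u↦0}, S={0↦-4}, K=[subL(-2) :: let z]>
t=9: <C=u, E={u↦0}, S={0↦-4}, K=[if0 :: subL(-2) :: let z]>
t=10: <C=u, E={u↦0}, S={0↦-4}, K=[subL(-2) :: let z]>
t=11: <C=((let q = (7 * 5) in 7) - z), E={z↦1}, S={0↦-4, 1↦2}, K=∅>
t=12: <C=(let q = (7 * 5) in 7), E={z↦1}, S={0↦-4, 1↦2}, K=[subR]>
t=13: <C=(7 * 5), E={z↦1}, S={0↦-4, 1↦2}, K=[let q :: subR]>
t=14: <C=7, E={z↦1}, S={0↦-4, 1↦2}, K=[mulR :: let q :: subR]>
t=15: <C=5, E={z↦1}, S={0↦-4, 1↦2}, K=[mulL(7) :: let q :: subR]>
t=16: <C=7, E={q↦2, z↦1}, S={0↦-4, 1↦2, 2↦35}, K=[subR]>
t=17: <C=z, E={z↦1}, S={0↦-4, 1↦2, 2↦35}, K=[subL(7)]>
→ final value 5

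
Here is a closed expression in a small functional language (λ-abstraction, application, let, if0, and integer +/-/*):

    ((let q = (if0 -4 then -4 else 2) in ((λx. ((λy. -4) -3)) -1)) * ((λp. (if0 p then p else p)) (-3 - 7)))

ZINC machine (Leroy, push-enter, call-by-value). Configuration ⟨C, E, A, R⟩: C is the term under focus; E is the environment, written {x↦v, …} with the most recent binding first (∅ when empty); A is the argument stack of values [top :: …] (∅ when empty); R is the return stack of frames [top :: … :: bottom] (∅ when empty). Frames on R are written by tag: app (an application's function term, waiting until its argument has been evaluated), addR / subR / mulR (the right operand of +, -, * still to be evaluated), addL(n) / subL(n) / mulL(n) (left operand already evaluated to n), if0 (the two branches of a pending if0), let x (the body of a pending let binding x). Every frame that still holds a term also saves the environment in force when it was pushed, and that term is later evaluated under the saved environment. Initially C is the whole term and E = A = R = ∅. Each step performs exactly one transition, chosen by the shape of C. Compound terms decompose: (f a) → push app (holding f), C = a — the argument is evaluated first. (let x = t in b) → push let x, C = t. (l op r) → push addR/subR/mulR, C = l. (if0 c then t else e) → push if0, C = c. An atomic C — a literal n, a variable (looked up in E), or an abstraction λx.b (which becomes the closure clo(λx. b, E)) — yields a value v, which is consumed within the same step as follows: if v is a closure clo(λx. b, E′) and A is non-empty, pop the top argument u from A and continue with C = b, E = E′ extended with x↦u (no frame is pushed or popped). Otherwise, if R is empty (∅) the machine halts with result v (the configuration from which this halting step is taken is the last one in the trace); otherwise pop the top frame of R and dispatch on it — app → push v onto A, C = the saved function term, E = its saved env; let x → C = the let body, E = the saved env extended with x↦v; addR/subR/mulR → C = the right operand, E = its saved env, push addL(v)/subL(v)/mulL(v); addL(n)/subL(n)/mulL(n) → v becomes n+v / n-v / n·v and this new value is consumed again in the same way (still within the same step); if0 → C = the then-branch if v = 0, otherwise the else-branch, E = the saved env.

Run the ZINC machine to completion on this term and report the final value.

t=0: ⟨C=((let q = (if0 -4 then -4 else 2) in ((λx. ((λy. -4) -3)) -1)) * ((λp. (if0 p then p else p)) (-3 - 7))); E=∅; A=∅; R=∅⟩
t=1: ⟨C=(let q = (if0 -4 then -4 else 2) in ((λx. ((λy. -4) -3)) -1)); E=∅; A=∅; R=[mulR]⟩
t=2: ⟨C=(if0 -4 then -4 else 2); E=∅; A=∅; R=[let q :: mulR]⟩
t=3: ⟨C=-4; E=∅; A=∅; R=[if0 :: let q :: mulR]⟩
t=4: ⟨C=2; E=∅; A=∅; R=[let q :: mulR]⟩
t=5: ⟨C=((λx. ((λy. -4) -3)) -1); E={q↦2}; A=∅; R=[mulR]⟩
t=6: ⟨C=-1; E={q↦2}; A=∅; R=[app :: mulR]⟩
t=7: ⟨C=(λx. ((λy. -4) -3)); E={q↦2}; A=[-1]; R=[mulR]⟩
t=8: ⟨C=((λy. -4) -3); E={x↦-1, q↦2}; A=∅; R=[mulR]⟩
t=9: ⟨C=-3; E={x↦-1, q↦2}; A=∅; R=[app :: mulR]⟩
t=10: ⟨C=(λy. -4); E={x↦-1, q↦2}; A=[-3]; R=[mulR]⟩
t=11: ⟨C=-4; E={y↦-3, x↦-1, q↦2}; A=∅; R=[mulR]⟩
t=12: ⟨C=((λp. (if0 p then p else p)) (-3 - 7)); E=∅; A=∅; R=[mulL(-4)]⟩
t=13: ⟨C=(-3 - 7); E=∅; A=∅; R=[app :: mulL(-4)]⟩
t=14: ⟨C=-3; E=∅; A=∅; R=[subR :: app :: mulL(-4)]⟩
t=15: ⟨C=7; E=∅; A=∅; R=[subL(-3) :: app :: mulL(-4)]⟩
t=16: ⟨C=(λp. (if0 p then p else p)); E=∅; A=[-10]; R=[mulL(-4)]⟩
t=17: ⟨C=(if0 p then p else p); E={p↦-10}; A=∅; R=[mulL(-4)]⟩
t=18: ⟨C=p; E={p↦-10}; A=∅; R=[if0 :: mulL(-4)]⟩
t=19: ⟨C=p; E={p↦-10}; A=∅; R=[mulL(-4)]⟩
→ final value 40

Answer: 40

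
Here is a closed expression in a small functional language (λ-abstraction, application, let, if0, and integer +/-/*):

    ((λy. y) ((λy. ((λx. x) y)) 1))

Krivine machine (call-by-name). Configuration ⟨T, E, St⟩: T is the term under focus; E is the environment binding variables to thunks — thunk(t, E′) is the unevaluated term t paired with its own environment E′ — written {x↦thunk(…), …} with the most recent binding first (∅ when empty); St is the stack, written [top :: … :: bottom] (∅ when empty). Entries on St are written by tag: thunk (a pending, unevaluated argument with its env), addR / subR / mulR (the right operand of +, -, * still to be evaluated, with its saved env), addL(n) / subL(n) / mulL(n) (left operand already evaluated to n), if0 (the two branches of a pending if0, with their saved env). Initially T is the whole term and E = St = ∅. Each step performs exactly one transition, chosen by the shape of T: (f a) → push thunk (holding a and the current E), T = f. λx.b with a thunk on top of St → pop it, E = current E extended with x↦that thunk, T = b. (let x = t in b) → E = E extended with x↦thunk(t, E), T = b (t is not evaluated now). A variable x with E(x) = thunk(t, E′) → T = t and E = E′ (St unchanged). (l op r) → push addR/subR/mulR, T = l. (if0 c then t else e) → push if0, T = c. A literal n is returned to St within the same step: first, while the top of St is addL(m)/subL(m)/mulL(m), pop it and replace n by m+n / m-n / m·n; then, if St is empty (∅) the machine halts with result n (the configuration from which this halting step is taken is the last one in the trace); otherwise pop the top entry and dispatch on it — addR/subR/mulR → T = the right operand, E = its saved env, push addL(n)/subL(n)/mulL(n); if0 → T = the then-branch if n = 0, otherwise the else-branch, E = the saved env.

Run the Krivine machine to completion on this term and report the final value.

t=0: ⟨T=((λy. y) ((λy. ((λx. x) y)) 1)); E=∅; St=∅⟩
t=1: ⟨T=(λy. y); E=∅; St=[thunk]⟩
t=2: ⟨T=y; E={y↦thunk(((λy. ((λx. x) y)) 1), ∅)}; St=∅⟩
t=3: ⟨T=((λy. ((λx. x) y)) 1); E=∅; St=∅⟩
t=4: ⟨T=(λy. ((λx. x) y)); E=∅; St=[thunk]⟩
t=5: ⟨T=((λx. x) y); E={y↦thunk(1, ∅)}; St=∅⟩
t=6: ⟨T=(λx. x); E={y↦thunk(1, ∅)}; St=[thunk]⟩
t=7: ⟨T=x; E={x↦thunk(y, {y↦thunk(1, ∅)}), y↦thunk(1, ∅)}; St=∅⟩
t=8: ⟨T=y; E={y↦thunk(1, ∅)}; St=∅⟩
t=9: ⟨T=1; E=∅; St=∅⟩
→ final value 1

Answer: 1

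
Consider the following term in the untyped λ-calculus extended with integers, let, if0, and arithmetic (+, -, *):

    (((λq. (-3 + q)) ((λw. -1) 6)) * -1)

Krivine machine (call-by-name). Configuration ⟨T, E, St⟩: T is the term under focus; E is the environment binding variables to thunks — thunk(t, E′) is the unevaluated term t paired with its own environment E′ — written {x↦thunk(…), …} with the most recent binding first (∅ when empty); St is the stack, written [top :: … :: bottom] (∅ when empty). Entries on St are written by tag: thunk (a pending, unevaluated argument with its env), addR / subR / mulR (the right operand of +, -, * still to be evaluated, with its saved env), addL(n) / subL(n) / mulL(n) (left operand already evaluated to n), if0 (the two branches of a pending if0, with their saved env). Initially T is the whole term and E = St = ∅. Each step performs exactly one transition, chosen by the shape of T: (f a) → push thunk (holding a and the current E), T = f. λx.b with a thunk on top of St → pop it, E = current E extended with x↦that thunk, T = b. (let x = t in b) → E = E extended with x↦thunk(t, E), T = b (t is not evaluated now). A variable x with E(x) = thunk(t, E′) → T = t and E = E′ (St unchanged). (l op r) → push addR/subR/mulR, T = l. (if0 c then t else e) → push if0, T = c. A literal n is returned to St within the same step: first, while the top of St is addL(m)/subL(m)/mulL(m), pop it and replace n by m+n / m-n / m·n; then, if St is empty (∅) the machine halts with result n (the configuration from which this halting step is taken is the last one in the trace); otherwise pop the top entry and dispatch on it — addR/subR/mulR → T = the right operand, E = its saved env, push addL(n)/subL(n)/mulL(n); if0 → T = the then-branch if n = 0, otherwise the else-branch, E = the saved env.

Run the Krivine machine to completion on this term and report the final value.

Answer: 4

Execution trace:
step 0: <T=(((λq. (-3 + q)) ((λw. -1) 6)) * -1), E=∅, St=∅>
step 1: <T=((λq. (-3 + q)) ((λw. -1) 6)), E=∅, St=[mulR]>
step 2: <T=(λq. (-3 + q)), E=∅, St=[thunk :: mulR]>
step 3: <T=(-3 + q), E={q↦thunk(((λw. -1) 6), ∅)}, St=[mulR]>
step 4: <T=-3, E={q↦thunk(((λw. -1) 6), ∅)}, St=[addR :: mulR]>
step 5: <T=q, E={q↦thunk(((λw. -1) 6), ∅)}, St=[addL(-3) :: mulR]>
step 6: <T=((λw. -1) 6), E=∅, St=[addL(-3) :: mulR]>
step 7: <T=(λw. -1), E=∅, St=[thunk :: addL(-3) :: mulR]>
step 8: <T=-1, E={w↦thunk(6, ∅)}, St=[addL(-3) :: mulR]>
step 9: <T=-1, E=∅, St=[mulL(-4)]>
→ final value 4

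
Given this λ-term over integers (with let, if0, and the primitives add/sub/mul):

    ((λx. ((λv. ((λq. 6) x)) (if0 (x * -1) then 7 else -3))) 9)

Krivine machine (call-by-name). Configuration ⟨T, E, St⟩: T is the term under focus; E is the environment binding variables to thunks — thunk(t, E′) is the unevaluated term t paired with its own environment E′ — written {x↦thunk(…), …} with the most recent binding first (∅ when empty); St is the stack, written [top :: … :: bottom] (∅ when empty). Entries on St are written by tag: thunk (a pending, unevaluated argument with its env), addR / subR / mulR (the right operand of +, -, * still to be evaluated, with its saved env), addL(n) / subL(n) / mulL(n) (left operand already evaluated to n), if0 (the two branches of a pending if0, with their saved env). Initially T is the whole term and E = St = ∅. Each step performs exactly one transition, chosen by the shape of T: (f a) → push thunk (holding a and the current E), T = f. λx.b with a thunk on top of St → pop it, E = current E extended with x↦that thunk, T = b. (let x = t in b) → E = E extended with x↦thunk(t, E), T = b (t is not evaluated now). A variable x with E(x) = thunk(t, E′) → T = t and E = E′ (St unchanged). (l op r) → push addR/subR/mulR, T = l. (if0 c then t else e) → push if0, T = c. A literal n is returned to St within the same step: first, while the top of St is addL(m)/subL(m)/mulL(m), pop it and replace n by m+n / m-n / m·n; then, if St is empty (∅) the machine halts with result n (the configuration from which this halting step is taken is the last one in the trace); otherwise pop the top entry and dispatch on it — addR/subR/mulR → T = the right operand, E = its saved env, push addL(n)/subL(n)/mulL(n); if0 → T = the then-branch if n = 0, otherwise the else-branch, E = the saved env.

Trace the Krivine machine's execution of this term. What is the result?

step 0: ⟨T=((λx. ((λv. ((λq. 6) x)) (if0 (x * -1) then 7 else -3))) 9); E=∅; St=∅⟩
step 1: ⟨T=(λx. ((λv. ((λq. 6) x)) (if0 (x * -1) then 7 else -3))); E=∅; St=[thunk]⟩
step 2: ⟨T=((λv. ((λq. 6) x)) (if0 (x * -1) then 7 else -3)); E={x↦thunk(9, ∅)}; St=∅⟩
step 3: ⟨T=(λv. ((λq. 6) x)); E={x↦thunk(9, ∅)}; St=[thunk]⟩
step 4: ⟨T=((λq. 6) x); E={v↦thunk((if0 (x * -1) then 7 else -3), {x↦thunk(9, ∅)}), x↦thunk(9, ∅)}; St=∅⟩
step 5: ⟨T=(λq. 6); E={v↦thunk((if0 (x * -1) then 7 else -3), {x↦thunk(9, ∅)}), x↦thunk(9, ∅)}; St=[thunk]⟩
step 6: ⟨T=6; E={q↦thunk(x, {v↦thunk((if0 (x * -1) then 7 else -3), {x↦thunk(9, ∅)}), x↦thunk(9, ∅)}), v↦thunk((if0 (x * -1) then 7 else -3), {x↦thunk(9, ∅)}), x↦thunk(9, ∅)}; St=∅⟩
→ final value 6

Answer: 6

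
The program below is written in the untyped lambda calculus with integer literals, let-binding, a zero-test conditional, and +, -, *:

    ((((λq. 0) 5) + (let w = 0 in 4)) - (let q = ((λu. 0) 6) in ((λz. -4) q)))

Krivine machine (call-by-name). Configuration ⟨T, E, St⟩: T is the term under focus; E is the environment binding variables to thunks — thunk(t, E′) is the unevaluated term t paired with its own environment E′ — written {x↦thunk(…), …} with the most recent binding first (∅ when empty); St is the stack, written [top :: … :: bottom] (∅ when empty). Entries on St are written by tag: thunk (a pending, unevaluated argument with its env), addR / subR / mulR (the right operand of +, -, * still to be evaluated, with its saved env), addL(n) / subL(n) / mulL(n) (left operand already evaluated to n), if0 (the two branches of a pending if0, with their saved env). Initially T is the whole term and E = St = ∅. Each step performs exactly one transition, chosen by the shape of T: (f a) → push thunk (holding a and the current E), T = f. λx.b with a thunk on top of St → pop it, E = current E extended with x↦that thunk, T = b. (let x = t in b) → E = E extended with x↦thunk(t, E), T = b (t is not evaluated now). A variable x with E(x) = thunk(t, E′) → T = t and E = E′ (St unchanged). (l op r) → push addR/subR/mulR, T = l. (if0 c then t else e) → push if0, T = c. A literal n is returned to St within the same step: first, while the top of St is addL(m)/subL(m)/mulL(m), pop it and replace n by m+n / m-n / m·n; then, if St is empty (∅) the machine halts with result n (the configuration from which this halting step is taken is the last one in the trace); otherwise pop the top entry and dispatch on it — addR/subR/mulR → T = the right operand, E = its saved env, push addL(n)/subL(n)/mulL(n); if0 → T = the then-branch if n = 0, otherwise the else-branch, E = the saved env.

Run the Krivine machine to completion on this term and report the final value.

step 0: ⟨T=((((λq. 0) 5) + (let w = 0 in 4)) - (let q = ((λu. 0) 6) in ((λz. -4) q))); E=∅; St=∅⟩
step 1: ⟨T=(((λq. 0) 5) + (let w = 0 in 4)); E=∅; St=[subR]⟩
step 2: ⟨T=((λq. 0) 5); E=∅; St=[addR :: subR]⟩
step 3: ⟨T=(λq. 0); E=∅; St=[thunk :: addR :: subR]⟩
step 4: ⟨T=0; E={q↦thunk(5, ∅)}; St=[addR :: subR]⟩
step 5: ⟨T=(let w = 0 in 4); E=∅; St=[addL(0) :: subR]⟩
step 6: ⟨T=4; E={w↦thunk(0, ∅)}; St=[addL(0) :: subR]⟩
step 7: ⟨T=(let q = ((λu. 0) 6) in ((λz. -4) q)); E=∅; St=[subL(4)]⟩
step 8: ⟨T=((λz. -4) q); E={q↦thunk(((λu. 0) 6), ∅)}; St=[subL(4)]⟩
step 9: ⟨T=(λz. -4); E={q↦thunk(((λu. 0) 6), ∅)}; St=[thunk :: subL(4)]⟩
step 10: ⟨T=-4; E={z↦thunk(q, {q↦thunk(((λu. 0) 6), ∅)}), q↦thunk(((λu. 0) 6), ∅)}; St=[subL(4)]⟩
→ final value 8

Answer: 8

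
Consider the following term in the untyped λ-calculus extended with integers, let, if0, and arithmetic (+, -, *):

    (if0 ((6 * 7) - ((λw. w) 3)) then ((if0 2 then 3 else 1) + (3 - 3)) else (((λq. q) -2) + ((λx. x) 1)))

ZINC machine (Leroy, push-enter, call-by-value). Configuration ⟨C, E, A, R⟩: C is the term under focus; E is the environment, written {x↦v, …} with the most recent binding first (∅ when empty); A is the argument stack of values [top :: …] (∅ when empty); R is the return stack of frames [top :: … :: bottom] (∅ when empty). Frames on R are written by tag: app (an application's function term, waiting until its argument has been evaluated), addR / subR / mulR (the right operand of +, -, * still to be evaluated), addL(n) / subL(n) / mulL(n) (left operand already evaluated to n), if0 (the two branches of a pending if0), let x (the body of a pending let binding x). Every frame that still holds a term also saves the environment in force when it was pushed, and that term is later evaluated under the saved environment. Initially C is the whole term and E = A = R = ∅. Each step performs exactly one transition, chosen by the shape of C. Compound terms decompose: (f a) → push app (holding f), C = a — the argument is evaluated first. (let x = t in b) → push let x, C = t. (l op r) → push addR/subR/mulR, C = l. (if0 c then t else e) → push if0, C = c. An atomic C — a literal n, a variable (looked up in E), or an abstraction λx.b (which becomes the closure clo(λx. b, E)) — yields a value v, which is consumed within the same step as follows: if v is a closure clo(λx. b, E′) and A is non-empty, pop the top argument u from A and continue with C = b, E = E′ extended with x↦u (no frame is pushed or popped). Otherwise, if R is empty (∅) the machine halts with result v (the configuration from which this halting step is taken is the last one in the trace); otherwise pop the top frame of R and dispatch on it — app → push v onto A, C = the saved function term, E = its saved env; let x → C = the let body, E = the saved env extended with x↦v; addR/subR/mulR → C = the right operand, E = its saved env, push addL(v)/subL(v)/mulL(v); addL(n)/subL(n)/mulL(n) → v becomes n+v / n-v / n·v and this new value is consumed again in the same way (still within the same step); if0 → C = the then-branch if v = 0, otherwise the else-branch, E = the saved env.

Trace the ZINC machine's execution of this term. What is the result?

[0] [C=(if0 ((6 * 7) - ((λw. w) 3)) then ((if0 2 then 3 else 1) + (3 - 3)) else (((λq. q) -2) + ((λx. x) 1))) | E=∅ | A=∅ | R=∅]
[1] [C=((6 * 7) - ((λw. w) 3)) | E=∅ | A=∅ | R=[if0]]
[2] [C=(6 * 7) | E=∅ | A=∅ | R=[subR :: if0]]
[3] [C=6 | E=∅ | A=∅ | R=[mulR :: subR :: if0]]
[4] [C=7 | E=∅ | A=∅ | R=[mulL(6) :: subR :: if0]]
[5] [C=((λw. w) 3) | E=∅ | A=∅ | R=[subL(42) :: if0]]
[6] [C=3 | E=∅ | A=∅ | R=[app :: subL(42) :: if0]]
[7] [C=(λw. w) | E=∅ | A=[3] | R=[subL(42) :: if0]]
[8] [C=w | E={w↦3} | A=∅ | R=[subL(42) :: if0]]
[9] [C=(((λq. q) -2) + ((λx. x) 1)) | E=∅ | A=∅ | R=∅]
[10] [C=((λq. q) -2) | E=∅ | A=∅ | R=[addR]]
[11] [C=-2 | E=∅ | A=∅ | R=[app :: addR]]
[12] [C=(λq. q) | E=∅ | A=[-2] | R=[addR]]
[13] [C=q | E={q↦-2} | A=∅ | R=[addR]]
[14] [C=((λx. x) 1) | E=∅ | A=∅ | R=[addL(-2)]]
[15] [C=1 | E=∅ | A=∅ | R=[app :: addL(-2)]]
[16] [C=(λx. x) | E=∅ | A=[1] | R=[addL(-2)]]
[17] [C=x | E={x↦1} | A=∅ | R=[addL(-2)]]
→ final value -1

Answer: -1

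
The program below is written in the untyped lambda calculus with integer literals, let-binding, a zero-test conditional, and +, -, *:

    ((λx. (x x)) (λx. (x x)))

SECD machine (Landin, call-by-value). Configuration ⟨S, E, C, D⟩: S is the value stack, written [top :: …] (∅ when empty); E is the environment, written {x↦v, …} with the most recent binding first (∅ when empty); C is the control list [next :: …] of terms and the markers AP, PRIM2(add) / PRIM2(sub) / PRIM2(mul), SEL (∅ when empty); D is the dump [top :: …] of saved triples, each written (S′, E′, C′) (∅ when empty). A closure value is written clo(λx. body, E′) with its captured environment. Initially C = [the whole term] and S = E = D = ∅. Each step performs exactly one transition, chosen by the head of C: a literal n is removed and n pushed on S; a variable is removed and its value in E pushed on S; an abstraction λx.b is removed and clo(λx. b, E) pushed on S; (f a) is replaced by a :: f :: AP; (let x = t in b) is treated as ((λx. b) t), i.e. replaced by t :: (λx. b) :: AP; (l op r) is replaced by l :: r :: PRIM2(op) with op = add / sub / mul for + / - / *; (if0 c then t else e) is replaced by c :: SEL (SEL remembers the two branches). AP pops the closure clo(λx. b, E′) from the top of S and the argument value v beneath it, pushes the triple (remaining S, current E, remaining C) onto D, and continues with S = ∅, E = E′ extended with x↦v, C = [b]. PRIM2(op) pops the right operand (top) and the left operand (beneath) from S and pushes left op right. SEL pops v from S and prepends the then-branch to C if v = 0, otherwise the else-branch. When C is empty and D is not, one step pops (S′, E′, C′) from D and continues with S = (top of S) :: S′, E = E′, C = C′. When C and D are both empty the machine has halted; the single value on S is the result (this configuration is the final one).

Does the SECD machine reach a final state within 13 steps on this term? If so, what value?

step 0: ⟨S=∅; E=∅; C=[((λx. (x x)) (λx. (x x)))]; D=∅⟩
step 1: ⟨S=∅; E=∅; C=[(λx. (x x)) :: (λx. (x x)) :: AP]; D=∅⟩
step 2: ⟨S=[clo(λx. (x x), ∅)]; E=∅; C=[(λx. (x x)) :: AP]; D=∅⟩
step 3: ⟨S=[clo(λx. (x x), ∅) :: clo(λx. (x x), ∅)]; E=∅; C=[AP]; D=∅⟩
step 4: ⟨S=∅; E={x↦clo(λx. (x x), ∅)}; C=[(x x)]; D=[(∅, ∅, ∅)]⟩
step 5: ⟨S=∅; E={x↦clo(λx. (x x), ∅)}; C=[x :: x :: AP]; D=[(∅, ∅, ∅)]⟩
step 6: ⟨S=[clo(λx. (x x), ∅)]; E={x↦clo(λx. (x x), ∅)}; C=[x :: AP]; D=[(∅, ∅, ∅)]⟩
step 7: ⟨S=[clo(λx. (x x), ∅) :: clo(λx. (x x), ∅)]; E={x↦clo(λx. (x x), ∅)}; C=[AP]; D=[(∅, ∅, ∅)]⟩
step 8: ⟨S=∅; E={x↦clo(λx. (x x), ∅)}; C=[(x x)]; D=[(∅, {x↦clo(λx. (x x), ∅)}, ∅) :: (∅, ∅, ∅)]⟩
step 9: ⟨S=∅; E={x↦clo(λx. (x x), ∅)}; C=[x :: x :: AP]; D=[(∅, {x↦clo(λx. (x x), ∅)}, ∅) :: (∅, ∅, ∅)]⟩
step 10: ⟨S=[clo(λx. (x x), ∅)]; E={x↦clo(λx. (x x), ∅)}; C=[x :: AP]; D=[(∅, {x↦clo(λx. (x x), ∅)}, ∅) :: (∅, ∅, ∅)]⟩
step 11: ⟨S=[clo(λx. (x x), ∅) :: clo(λx. (x x), ∅)]; E={x↦clo(λx. (x x), ∅)}; C=[AP]; D=[(∅, {x↦clo(λx. (x x), ∅)}, ∅) :: (∅, ∅, ∅)]⟩
step 12: ⟨S=∅; E={x↦clo(λx. (x x), ∅)}; C=[(x x)]; D=[(∅, {x↦clo(λx. (x x), ∅)}, ∅) :: (∅, {x↦clo(λx. (x x), ∅)}, ∅) :: (∅, ∅, ∅)]⟩
step 13: ⟨S=∅; E={x↦clo(λx. (x x), ∅)}; C=[x :: x :: AP]; D=[(∅, {x↦clo(λx. (x x), ∅)}, ∅) :: (∅, {x↦clo(λx. (x x), ∅)}, ∅) :: (∅, ∅, ∅)]⟩
→ 13 transitions taken and the configuration is still not final: no result within 13 steps

Answer: DIVERGES (no final state within 13 steps)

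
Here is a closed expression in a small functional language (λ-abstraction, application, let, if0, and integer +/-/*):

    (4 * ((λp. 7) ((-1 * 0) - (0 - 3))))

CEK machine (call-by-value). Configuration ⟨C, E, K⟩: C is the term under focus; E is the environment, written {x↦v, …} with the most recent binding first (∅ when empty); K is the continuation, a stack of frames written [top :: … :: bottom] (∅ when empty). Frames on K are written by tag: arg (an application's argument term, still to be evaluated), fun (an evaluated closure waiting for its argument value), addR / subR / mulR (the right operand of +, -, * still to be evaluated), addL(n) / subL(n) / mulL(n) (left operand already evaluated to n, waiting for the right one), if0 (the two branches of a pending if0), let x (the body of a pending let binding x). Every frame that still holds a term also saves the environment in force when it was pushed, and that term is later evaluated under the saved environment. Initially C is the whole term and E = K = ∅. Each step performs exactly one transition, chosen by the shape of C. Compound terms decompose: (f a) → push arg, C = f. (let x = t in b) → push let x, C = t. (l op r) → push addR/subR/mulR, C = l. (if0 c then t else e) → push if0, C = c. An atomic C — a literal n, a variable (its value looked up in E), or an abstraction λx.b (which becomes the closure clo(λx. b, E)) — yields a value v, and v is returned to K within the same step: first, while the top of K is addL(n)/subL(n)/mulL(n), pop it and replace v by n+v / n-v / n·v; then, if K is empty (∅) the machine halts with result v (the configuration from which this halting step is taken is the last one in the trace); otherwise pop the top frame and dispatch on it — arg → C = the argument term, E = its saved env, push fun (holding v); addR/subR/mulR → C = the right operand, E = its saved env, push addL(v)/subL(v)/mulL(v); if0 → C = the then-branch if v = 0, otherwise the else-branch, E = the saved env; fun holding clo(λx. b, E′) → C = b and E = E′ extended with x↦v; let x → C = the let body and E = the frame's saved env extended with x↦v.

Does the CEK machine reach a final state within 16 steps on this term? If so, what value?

Answer: 28

Machine steps:
0. ⟨C=(4 * ((λp. 7) ((-1 * 0) - (0 - 3)))); E=∅; K=∅⟩
1. ⟨C=4; E=∅; K=[mulR]⟩
2. ⟨C=((λp. 7) ((-1 * 0) - (0 - 3))); E=∅; K=[mulL(4)]⟩
3. ⟨C=(λp. 7); E=∅; K=[arg :: mulL(4)]⟩
4. ⟨C=((-1 * 0) - (0 - 3)); E=∅; K=[fun :: mulL(4)]⟩
5. ⟨C=(-1 * 0); E=∅; K=[subR :: fun :: mulL(4)]⟩
6. ⟨C=-1; E=∅; K=[mulR :: subR :: fun :: mulL(4)]⟩
7. ⟨C=0; E=∅; K=[mulL(-1) :: subR :: fun :: mulL(4)]⟩
8. ⟨C=(0 - 3); E=∅; K=[subL(0) :: fun :: mulL(4)]⟩
9. ⟨C=0; E=∅; K=[subR :: subL(0) :: fun :: mulL(4)]⟩
10. ⟨C=3; E=∅; K=[subL(0) :: subL(0) :: fun :: mulL(4)]⟩
11. ⟨C=7; E={p↦3}; K=[mulL(4)]⟩
→ final value 28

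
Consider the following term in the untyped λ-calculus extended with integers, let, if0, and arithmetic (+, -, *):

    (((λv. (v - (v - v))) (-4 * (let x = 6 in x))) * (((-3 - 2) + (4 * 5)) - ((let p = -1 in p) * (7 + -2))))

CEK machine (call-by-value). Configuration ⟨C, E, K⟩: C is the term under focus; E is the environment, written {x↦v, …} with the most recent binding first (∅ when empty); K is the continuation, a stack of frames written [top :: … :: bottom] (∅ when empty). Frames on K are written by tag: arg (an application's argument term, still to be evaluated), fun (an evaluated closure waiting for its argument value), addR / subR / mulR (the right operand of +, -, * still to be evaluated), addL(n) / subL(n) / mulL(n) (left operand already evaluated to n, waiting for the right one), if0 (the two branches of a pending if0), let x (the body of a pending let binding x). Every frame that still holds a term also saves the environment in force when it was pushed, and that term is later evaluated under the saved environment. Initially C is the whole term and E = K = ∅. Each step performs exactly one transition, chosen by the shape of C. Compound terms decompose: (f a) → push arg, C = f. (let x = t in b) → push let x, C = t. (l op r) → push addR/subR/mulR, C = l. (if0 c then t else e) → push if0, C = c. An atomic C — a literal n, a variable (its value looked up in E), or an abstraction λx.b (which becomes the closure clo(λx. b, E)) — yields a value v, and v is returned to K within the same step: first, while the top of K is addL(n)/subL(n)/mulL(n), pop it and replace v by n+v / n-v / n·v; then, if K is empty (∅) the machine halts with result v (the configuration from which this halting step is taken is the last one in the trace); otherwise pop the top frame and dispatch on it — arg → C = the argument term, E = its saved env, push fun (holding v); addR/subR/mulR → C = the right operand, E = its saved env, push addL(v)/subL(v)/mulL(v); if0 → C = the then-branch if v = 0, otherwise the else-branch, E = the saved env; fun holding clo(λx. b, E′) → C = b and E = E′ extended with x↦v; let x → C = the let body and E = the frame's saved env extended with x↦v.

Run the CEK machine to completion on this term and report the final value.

[0] <C=(((λv. (v - (v - v))) (-4 * (let x = 6 in x))) * (((-3 - 2) + (4 * 5)) - ((let p = -1 in p) * (7 + -2)))), E=∅, K=∅>
[1] <C=((λv. (v - (v - v))) (-4 * (let x = 6 in x))), E=∅, K=[mulR]>
[2] <C=(λv. (v - (v - v))), E=∅, K=[arg :: mulR]>
[3] <C=(-4 * (let x = 6 in x)), E=∅, K=[fun :: mulR]>
[4] <C=-4, E=∅, K=[mulR :: fun :: mulR]>
[5] <C=(let x = 6 in x), E=∅, K=[mulL(-4) :: fun :: mulR]>
[6] <C=6, E=∅, K=[let x :: mulL(-4) :: fun :: mulR]>
[7] <C=x, E={x↦6}, K=[mulL(-4) :: fun :: mulR]>
[8] <C=(v - (v - v)), E={v↦-24}, K=[mulR]>
[9] <C=v, E={v↦-24}, K=[subR :: mulR]>
[10] <C=(v - v), E={v↦-24}, K=[subL(-24) :: mulR]>
[11] <C=v, E={v↦-24}, K=[subR :: subL(-24) :: mulR]>
[12] <C=v, E={v↦-24}, K=[subL(-24) :: subL(-24) :: mulR]>
[13] <C=(((-3 - 2) + (4 * 5)) - ((let p = -1 in p) * (7 + -2))), E=∅, K=[mulL(-24)]>
[14] <C=((-3 - 2) + (4 * 5)), E=∅, K=[subR :: mulL(-24)]>
[15] <C=(-3 - 2), E=∅, K=[addR :: subR :: mulL(-24)]>
[16] <C=-3, E=∅, K=[subR :: addR :: subR :: mulL(-24)]>
[17] <C=2, E=∅, K=[subL(-3) :: addR :: subR :: mulL(-24)]>
[18] <C=(4 * 5), E=∅, K=[addL(-5) :: subR :: mulL(-24)]>
[19] <C=4, E=∅, K=[mulR :: addL(-5) :: subR :: mulL(-24)]>
[20] <C=5, E=∅, K=[mulL(4) :: addL(-5) :: subR :: mulL(-24)]>
[21] <C=((let p = -1 in p) * (7 + -2)), E=∅, K=[subL(15) :: mulL(-24)]>
[22] <C=(let p = -1 in p), E=∅, K=[mulR :: subL(15) :: mulL(-24)]>
[23] <C=-1, E=∅, K=[let p :: mulR :: subL(15) :: mulL(-24)]>
[24] <C=p, E={p↦-1}, K=[mulR :: subL(15) :: mulL(-24)]>
[25] <C=(7 + -2), E=∅, K=[mulL(-1) :: subL(15) :: mulL(-24)]>
[26] <C=7, E=∅, K=[addR :: mulL(-1) :: subL(15) :: mulL(-24)]>
[27] <C=-2, E=∅, K=[addL(7) :: mulL(-1) :: subL(15) :: mulL(-24)]>
→ final value -480

Answer: -480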